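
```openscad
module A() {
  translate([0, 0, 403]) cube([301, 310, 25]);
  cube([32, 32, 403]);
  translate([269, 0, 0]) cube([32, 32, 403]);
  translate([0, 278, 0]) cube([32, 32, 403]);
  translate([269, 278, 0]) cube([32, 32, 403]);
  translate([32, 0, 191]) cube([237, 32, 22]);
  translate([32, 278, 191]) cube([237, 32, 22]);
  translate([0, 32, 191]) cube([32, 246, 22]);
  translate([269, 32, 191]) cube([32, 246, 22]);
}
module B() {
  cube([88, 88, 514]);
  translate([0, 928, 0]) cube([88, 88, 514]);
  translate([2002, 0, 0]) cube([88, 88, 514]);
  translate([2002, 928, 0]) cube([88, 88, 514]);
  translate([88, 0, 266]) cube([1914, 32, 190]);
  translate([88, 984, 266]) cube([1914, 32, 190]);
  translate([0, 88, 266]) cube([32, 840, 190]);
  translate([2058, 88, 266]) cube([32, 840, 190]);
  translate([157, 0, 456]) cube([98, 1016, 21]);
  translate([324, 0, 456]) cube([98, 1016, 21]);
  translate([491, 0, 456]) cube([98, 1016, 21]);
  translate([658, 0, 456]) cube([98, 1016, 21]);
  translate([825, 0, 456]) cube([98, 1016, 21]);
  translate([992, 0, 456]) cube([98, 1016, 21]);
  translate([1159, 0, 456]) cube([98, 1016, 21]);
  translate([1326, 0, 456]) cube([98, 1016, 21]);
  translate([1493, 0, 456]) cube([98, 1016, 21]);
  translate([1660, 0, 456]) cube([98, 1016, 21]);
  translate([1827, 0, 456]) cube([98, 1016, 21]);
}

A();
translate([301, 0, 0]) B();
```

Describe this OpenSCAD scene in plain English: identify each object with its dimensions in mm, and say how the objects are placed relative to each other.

A is a four-legged stool. The seat is 301×310 mm, 25 mm thick, top at z = 428 mm. It stands on four square legs, each 32×32 mm in cross-section, from z = 0 to the seat underside, each flush with a corner of the seat. Four stretchers, 32 mm wide and 22 mm tall, connect adjacent legs with their undersides at z = 191 mm, each running between the inner faces of the legs it joins and aligned with the legs' outer faces on the other axis.

B is a bed frame 2090 mm long (x) by 1016 mm wide (y). Four 88×88 mm corner posts, 514 mm tall, at the corners of the footprint. Four rails of 32 mm thickness and 190 mm height run between adjacent posts with their undersides at z = 266 mm, their outer faces flush with the outside of the frame (the two x-running rails run between the posts' inner faces; the two y-running rails run between the posts' inner faces). 11 slats, each 98 mm wide (x) and 21 mm thick, lie across the top of the two x-running rails, running the full 1016 mm width of the frame in y; the slats are evenly spaced along x between the inner faces of the end posts with equal gaps (rounded down to the nearest mm) at the −x end and between each pair — any rounding remainder accumulates at the +x end.

The bed frame is against the stool's +x side, with their −y faces flush.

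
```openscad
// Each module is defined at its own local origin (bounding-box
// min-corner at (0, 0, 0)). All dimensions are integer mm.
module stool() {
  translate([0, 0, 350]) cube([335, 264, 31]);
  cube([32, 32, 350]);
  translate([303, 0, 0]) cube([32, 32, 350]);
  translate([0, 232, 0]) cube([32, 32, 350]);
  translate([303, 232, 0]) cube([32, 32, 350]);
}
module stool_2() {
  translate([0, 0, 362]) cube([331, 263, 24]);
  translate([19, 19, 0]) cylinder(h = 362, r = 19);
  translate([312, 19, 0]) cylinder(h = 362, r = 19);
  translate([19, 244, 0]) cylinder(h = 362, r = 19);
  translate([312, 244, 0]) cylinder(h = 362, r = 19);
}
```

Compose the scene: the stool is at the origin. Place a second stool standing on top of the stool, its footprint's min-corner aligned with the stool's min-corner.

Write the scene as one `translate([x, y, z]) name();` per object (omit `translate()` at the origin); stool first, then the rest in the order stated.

stool();
translate([0, 0, 381]) stool_2();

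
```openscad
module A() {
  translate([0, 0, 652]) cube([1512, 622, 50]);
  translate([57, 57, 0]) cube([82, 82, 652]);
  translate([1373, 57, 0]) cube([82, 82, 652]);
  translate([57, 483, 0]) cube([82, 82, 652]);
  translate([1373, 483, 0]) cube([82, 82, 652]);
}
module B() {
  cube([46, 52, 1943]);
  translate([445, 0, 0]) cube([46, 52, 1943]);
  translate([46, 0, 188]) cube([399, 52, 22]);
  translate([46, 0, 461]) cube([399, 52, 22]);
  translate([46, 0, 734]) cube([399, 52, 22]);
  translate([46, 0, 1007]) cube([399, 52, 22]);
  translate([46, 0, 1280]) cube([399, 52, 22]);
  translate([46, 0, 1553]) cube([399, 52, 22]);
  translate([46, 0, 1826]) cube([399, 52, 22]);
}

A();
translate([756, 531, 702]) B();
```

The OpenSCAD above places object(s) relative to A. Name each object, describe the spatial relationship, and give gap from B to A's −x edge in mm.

The ladder's min-x is at 756; the table's min-x is 0; gap = 756 mm.

A is a table. B is a ladder. The ladder is on top of the table. The gap from the ladder to the table's −x edge is 756 mm.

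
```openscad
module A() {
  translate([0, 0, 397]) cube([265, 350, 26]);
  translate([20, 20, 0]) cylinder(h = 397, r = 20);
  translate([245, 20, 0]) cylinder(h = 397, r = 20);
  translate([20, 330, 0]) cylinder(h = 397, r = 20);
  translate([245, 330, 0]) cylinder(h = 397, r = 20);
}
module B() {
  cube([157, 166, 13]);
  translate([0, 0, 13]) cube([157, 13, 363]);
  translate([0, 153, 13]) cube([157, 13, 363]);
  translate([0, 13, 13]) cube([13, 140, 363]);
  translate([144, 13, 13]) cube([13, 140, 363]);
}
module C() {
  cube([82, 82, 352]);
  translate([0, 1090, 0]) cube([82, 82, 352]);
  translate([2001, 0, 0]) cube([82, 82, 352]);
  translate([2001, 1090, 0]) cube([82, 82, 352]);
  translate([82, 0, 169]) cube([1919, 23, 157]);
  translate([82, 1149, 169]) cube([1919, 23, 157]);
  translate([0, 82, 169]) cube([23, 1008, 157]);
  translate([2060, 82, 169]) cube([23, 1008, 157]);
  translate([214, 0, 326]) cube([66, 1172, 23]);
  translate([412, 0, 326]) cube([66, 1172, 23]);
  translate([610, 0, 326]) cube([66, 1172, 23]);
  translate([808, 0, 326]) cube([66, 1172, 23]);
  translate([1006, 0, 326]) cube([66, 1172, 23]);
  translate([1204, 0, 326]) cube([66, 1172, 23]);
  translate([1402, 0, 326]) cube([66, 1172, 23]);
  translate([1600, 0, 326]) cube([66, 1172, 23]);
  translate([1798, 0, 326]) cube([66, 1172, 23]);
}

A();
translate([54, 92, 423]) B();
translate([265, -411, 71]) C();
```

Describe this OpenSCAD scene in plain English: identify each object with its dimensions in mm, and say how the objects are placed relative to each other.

A is a four-legged stool. The seat is 265×350 mm, 26 mm thick, top at z = 423 mm. It stands on four round legs, each 40 mm in diameter, from z = 0 to the seat underside, each leg's axis is inset half a diameter from the nearest pair of seat edges (so the leg's bounding box is flush with the corner).

B is an open-topped rectangular box: outside dimensions 157×166×376 mm, with a uniform wall and base thickness of 13 mm. The base is a full 157×166 slab on the floor; four walls sit on top of the base. The front and back walls (the −y and +y sides) span the full width; the two side walls fit between them.

C is a bed frame 2083 mm long (x) by 1172 mm wide (y). Four 82×82 mm corner posts, 352 mm tall, at the corners of the footprint. Four rails of 23 mm thickness and 157 mm height run between adjacent posts with their undersides at z = 169 mm, their outer faces flush with the outside of the frame (the two x-running rails run between the posts' inner faces; the two y-running rails run between the posts' inner faces). 9 slats, each 66 mm wide (x) and 23 mm thick, lie across the top of the two x-running rails, running the full 1172 mm width of the frame in y; the slats are evenly spaced along x between the inner faces of the end posts with equal gaps (rounded down to the nearest mm) at the −x end and between each pair — any rounding remainder accumulates at the +x end.

The open box is on top of the stool, centred. The bed frame is beside the stool with their tops flush at z = 423.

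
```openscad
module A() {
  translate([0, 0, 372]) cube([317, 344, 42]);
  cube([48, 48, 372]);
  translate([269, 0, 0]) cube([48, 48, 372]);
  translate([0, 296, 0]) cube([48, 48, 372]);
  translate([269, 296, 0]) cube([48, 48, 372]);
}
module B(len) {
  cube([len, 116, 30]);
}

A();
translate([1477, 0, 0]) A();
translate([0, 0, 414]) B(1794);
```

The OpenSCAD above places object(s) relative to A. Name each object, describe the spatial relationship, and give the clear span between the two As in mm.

A is a stool. B is a beam. A beam spans the tops of two stools. The clear span between the two stools is 1160 mm.

Second stool starts at x = 1477; first ends at x = 317; clear span = 1477 − 317 = 1160 mm.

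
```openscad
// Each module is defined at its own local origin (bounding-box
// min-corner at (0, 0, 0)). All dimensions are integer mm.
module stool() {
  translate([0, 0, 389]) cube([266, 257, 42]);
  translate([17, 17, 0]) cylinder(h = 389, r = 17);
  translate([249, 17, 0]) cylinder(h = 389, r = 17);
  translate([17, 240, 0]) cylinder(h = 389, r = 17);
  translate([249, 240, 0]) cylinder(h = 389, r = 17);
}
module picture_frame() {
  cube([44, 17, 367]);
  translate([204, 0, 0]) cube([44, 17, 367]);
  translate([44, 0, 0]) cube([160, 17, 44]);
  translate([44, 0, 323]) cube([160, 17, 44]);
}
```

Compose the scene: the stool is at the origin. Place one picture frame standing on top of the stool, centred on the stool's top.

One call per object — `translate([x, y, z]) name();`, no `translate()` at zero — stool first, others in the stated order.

stool();
translate([9, 120, 431]) picture_frame();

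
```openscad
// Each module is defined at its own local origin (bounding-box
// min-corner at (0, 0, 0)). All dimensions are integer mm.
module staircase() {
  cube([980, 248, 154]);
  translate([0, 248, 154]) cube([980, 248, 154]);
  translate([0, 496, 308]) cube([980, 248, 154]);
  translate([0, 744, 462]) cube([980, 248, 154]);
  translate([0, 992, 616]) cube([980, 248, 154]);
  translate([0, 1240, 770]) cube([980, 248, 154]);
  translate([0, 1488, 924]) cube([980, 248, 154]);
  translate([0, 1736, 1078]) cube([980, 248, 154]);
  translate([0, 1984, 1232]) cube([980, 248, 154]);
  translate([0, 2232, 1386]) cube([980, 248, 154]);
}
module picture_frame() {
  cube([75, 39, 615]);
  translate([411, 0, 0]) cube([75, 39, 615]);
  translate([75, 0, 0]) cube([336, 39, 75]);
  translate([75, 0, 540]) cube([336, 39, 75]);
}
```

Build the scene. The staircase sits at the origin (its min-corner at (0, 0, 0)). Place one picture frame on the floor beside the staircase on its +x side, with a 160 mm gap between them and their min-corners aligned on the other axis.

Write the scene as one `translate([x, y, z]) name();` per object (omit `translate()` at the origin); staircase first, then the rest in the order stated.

staircase();
translate([1140, 0, 0]) picture_frame();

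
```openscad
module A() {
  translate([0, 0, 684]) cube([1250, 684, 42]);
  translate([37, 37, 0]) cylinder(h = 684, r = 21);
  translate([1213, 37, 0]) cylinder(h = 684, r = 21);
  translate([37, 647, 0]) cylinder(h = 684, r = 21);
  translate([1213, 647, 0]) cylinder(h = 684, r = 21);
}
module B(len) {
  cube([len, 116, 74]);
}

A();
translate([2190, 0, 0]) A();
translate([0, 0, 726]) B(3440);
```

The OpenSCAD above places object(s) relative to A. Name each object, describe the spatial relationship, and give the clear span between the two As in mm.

Second table starts at x = 2190; first ends at x = 1250; clear span = 2190 − 1250 = 940 mm.

A is a table. B is a beam. A beam spans the tops of two tables. The clear span between the two tables is 940 mm.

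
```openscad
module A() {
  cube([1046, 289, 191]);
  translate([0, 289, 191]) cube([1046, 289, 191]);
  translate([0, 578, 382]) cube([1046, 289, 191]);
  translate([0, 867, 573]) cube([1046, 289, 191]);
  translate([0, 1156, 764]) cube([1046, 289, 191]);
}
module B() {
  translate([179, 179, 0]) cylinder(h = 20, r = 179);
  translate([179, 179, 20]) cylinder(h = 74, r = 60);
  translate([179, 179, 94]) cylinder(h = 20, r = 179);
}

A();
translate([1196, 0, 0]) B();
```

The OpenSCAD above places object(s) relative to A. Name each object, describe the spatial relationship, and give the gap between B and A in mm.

A is a staircase. B is a spool. The spool is on the floor beside the staircase on its +x side. The gap between the spool and the staircase is 150 mm.

The spool's nearest face is 150 mm from the staircase's +x face.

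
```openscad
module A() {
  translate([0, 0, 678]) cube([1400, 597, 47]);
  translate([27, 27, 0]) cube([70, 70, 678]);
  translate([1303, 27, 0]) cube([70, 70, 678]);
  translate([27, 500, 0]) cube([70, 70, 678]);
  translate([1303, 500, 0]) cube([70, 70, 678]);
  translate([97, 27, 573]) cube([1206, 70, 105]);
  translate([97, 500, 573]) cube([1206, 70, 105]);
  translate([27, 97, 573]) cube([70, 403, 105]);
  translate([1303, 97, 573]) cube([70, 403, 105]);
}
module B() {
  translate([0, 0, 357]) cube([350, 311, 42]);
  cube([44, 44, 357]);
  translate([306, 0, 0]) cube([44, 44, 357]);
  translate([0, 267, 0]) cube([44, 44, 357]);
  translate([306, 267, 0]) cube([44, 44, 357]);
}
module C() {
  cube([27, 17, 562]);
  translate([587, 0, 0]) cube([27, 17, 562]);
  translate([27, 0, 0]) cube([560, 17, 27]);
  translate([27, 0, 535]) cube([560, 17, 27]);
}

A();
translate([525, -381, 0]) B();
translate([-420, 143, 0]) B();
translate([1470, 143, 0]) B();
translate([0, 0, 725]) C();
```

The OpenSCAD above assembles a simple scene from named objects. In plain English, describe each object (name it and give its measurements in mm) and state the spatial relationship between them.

A is a table: top 1400 mm (x) × 597 mm (y), 47 mm thick, upper face at z = 725 mm, on four 70×70 mm square legs, each inset 27 mm from the nearest pair of top edges, running from z = 0 to the bottom of the top. Four apron rails, 70 mm thick and 105 mm tall, run between adjacent legs with their top edges flush with the underside of the top and their outer faces flush with the legs' outer faces.

B is a four-legged stool. The seat is a 350×311×42 mm slab whose top surface is at z = 399 mm; four square legs, each 44×44 mm in cross-section, run from the floor (z = 0) to the underside of the seat, each flush with a corner of the seat.

C is a picture frame with a 560×508 mm rectangular opening (x by z) and a uniform 27 mm border on every side. Frame depth is 17 mm along y. It is built from two vertical stiles running the full outside height and two horizontal rails spanning the gap between the stiles.

Three stools sit around the table at the −y, −x, +x sides. The picture frame is on top of the table.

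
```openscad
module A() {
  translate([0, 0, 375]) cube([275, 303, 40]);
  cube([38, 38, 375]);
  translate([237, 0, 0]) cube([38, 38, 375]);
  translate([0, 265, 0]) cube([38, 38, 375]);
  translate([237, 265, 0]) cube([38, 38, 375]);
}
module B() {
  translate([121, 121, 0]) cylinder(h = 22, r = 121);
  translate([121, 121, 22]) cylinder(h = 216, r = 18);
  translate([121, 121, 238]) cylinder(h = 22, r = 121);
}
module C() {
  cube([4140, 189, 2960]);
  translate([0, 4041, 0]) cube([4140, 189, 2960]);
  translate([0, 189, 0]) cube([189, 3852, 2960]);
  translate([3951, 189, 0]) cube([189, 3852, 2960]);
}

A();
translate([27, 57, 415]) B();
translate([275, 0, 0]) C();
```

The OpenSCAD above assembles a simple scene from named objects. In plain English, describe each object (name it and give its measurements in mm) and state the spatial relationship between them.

A is a simple wooden stool: a rectangular seat 275 mm (x) by 303 mm (y), 40 mm thick, top face at z = 415 mm, on four square legs, each 38×38 mm in cross-section. The legs rest on z = 0, each flush with a corner of the seat.

B is a spool: two coaxial disc flanges of radius 121 mm and thickness 22 mm, joined by a core cylinder of radius 18 mm and height 216 mm. The lower flange rests on z = 0 and the three cylinders share a vertical axis.

C is the wall frame of a small rectangular building: four walls, each 2960 mm tall and 189 mm thick, enclosing a footprint 4140 mm (x) by 4230 mm (y) outside-to-outside, with no floor or roof. The front and back walls (the −y and +y sides) span the full width; the two side walls fit between them.

The spool is on top of the stool. The house frame is against the stool's +x side, with their −y faces flush.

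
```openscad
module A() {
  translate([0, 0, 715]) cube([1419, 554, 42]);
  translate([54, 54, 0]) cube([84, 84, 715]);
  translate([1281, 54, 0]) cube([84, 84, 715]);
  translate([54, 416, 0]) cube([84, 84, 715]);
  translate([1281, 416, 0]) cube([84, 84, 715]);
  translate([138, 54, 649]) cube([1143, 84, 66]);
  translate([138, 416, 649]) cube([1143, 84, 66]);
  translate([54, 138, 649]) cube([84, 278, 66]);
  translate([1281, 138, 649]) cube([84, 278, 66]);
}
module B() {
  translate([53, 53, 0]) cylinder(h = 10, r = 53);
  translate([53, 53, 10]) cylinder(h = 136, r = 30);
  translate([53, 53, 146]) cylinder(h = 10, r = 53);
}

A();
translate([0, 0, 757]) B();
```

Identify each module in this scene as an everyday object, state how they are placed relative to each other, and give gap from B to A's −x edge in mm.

The spool's min-x is at 0; the table's min-x is 0; gap = 0 mm.

A is a table. B is a spool. The spool is on top of the table. The gap from the spool to the table's −x edge is 0 mm.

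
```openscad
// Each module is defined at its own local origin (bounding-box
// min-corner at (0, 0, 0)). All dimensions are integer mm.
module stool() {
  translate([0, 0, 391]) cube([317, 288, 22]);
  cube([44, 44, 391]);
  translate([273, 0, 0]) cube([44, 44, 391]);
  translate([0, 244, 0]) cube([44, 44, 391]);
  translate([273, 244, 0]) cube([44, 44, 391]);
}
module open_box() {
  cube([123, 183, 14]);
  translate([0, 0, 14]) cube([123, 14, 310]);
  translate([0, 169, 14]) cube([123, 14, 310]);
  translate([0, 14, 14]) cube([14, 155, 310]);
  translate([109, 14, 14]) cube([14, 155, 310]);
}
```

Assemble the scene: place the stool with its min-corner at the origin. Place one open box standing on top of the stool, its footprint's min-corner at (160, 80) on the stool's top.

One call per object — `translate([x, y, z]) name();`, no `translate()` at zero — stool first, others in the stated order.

stool();
translate([160, 80, 413]) open_box();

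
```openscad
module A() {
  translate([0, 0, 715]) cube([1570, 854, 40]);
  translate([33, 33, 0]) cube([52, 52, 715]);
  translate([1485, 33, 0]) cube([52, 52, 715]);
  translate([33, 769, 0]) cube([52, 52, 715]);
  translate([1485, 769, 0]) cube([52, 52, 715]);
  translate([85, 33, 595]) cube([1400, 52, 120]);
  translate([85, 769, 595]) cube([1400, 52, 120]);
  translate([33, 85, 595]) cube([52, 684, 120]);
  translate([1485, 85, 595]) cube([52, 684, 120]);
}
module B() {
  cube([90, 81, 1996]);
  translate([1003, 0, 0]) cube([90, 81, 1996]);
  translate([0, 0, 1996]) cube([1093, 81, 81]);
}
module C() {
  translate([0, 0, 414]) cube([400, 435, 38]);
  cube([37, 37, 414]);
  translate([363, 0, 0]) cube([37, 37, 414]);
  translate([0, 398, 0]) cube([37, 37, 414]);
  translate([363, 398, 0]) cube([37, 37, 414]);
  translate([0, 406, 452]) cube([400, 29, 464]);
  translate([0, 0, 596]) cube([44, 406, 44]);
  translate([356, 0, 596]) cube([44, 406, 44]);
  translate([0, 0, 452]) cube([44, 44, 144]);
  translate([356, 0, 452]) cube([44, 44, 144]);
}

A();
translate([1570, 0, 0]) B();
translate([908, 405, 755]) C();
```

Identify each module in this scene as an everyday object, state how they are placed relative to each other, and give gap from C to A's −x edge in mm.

The chair's min-x is at 908; the table's min-x is 0; gap = 908 mm.

A is a table. B is a door frame. C is a chair. The door frame is against the table's +x side, with their −y faces flush. The chair is on top of the table. The gap from the chair to the table's −x edge is 908 mm.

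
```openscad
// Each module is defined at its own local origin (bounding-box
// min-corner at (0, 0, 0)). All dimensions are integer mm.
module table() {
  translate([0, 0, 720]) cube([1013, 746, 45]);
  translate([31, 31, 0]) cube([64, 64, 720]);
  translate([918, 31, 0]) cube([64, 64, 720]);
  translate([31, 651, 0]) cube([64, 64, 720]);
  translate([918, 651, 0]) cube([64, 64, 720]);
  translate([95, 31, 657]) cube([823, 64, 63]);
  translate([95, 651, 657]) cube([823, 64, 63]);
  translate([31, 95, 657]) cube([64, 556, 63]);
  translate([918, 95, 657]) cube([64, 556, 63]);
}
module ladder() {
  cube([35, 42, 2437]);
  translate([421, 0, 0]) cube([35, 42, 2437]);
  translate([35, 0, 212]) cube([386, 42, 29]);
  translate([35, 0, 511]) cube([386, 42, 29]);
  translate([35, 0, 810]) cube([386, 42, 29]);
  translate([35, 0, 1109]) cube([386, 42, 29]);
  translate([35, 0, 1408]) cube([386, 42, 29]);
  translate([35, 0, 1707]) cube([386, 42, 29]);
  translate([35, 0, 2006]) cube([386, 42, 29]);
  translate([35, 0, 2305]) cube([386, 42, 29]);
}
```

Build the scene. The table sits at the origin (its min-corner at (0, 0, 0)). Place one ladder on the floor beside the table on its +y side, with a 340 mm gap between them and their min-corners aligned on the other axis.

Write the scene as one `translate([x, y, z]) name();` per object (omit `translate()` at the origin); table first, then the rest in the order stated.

table();
translate([0, 1086, 0]) ladder();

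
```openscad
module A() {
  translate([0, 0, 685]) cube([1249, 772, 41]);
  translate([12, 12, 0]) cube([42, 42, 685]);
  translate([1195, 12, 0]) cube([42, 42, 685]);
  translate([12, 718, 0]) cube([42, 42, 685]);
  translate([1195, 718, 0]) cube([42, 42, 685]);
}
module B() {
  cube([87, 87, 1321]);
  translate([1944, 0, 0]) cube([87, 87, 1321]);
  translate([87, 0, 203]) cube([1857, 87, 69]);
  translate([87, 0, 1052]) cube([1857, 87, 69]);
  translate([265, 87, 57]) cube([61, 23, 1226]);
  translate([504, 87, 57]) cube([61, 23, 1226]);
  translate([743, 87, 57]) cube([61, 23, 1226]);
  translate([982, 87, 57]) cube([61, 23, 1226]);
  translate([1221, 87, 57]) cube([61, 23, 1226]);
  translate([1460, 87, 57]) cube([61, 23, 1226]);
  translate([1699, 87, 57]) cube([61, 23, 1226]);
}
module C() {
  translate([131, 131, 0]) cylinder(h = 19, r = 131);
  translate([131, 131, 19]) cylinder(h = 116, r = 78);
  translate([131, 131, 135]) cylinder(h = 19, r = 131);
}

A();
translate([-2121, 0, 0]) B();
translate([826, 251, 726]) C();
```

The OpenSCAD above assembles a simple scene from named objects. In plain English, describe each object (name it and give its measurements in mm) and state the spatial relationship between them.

A is a table: top 1249 mm (x) × 772 mm (y), 41 mm thick, upper face at z = 726 mm, on four 42×42 mm square legs, each inset 12 mm from the nearest pair of top edges, running from z = 0 to the bottom of the top.

B is a fence section. Two 87×87 mm posts, 1321 mm tall, stand on the floor with a clear span of 1857 mm between their inner faces. Two horizontal rails of 87×69 mm section span the gap between the posts with their undersides at z = 203 mm and z = 1052 mm, flush with the posts' −y face. 7 pickets, each 61 mm wide, 23 mm thick and 1226 mm tall, are fixed to the +y face of the rails with their bottoms at z = 57 mm, evenly spaced across the span with equal gaps (rounded down to the nearest mm) at the −x end and between each pair — any rounding remainder accumulates at the +x end.

C is a spool: two coaxial disc flanges of radius 131 mm and thickness 19 mm, joined by a core cylinder of radius 78 mm and height 116 mm. The lower flange rests on z = 0 and the three cylinders share a vertical axis.

The fence section is on the floor beside the table on its −x side. The spool is on top of the table.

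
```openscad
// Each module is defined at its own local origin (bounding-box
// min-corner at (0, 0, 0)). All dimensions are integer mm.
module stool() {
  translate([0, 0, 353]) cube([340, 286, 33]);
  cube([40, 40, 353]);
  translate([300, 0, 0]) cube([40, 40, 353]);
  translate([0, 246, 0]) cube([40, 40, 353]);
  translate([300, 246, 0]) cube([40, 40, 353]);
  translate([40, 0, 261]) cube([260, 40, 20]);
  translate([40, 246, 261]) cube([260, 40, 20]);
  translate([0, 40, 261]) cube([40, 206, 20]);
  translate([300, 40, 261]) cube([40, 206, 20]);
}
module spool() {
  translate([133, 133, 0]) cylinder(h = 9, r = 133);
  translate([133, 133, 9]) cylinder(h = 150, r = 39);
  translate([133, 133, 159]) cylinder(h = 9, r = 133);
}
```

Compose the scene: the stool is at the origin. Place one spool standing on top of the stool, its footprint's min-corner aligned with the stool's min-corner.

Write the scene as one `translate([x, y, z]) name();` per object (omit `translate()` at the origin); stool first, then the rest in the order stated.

stool();
translate([0, 0, 386]) spool();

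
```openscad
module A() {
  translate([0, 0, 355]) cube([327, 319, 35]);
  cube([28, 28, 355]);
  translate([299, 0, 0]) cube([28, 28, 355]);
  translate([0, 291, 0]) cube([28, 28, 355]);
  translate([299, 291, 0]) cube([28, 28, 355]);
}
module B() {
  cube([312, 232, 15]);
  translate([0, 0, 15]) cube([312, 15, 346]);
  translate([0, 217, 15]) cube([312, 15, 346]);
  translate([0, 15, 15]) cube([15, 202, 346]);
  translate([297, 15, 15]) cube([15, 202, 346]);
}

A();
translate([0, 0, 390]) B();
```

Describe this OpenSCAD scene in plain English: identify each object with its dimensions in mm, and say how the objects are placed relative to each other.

A is a four-legged stool. The seat is a 327×319×35 mm slab whose top surface is at z = 390 mm; four square legs, each 28×28 mm in cross-section, run from the floor (z = 0) to the underside of the seat, each flush with a corner of the seat.

B is an open storage box with external size 312×232×361 mm and wall thickness 15 mm (the base is also 15 mm thick). The base covers the whole footprint; the four walls stand on the base, with the y-facing walls full-width and the x-facing walls fitting between their inner faces.

The open box is on top of the stool.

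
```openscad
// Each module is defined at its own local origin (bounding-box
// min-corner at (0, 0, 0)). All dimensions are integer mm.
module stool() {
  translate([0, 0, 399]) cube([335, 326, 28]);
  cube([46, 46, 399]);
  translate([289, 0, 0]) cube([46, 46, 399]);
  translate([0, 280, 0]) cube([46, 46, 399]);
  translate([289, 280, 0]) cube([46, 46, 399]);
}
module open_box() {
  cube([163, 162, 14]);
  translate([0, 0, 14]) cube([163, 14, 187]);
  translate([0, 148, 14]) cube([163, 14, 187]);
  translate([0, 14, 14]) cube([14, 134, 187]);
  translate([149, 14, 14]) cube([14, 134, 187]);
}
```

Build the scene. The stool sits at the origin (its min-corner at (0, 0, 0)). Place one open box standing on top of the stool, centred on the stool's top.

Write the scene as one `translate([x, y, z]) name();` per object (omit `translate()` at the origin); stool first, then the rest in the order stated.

stool();
translate([86, 82, 427]) open_box();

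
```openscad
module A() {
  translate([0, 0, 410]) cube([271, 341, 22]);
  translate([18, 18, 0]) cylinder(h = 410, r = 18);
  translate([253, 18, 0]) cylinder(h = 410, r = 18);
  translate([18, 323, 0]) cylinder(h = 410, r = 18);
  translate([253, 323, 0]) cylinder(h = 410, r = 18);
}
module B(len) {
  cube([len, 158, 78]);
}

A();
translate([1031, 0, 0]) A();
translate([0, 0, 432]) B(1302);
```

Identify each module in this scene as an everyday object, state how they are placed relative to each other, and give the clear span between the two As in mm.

Second stool starts at x = 1031; first ends at x = 271; clear span = 1031 − 271 = 760 mm.

A is a stool. B is a beam. A beam spans the tops of two stools. The clear span between the two stools is 760 mm.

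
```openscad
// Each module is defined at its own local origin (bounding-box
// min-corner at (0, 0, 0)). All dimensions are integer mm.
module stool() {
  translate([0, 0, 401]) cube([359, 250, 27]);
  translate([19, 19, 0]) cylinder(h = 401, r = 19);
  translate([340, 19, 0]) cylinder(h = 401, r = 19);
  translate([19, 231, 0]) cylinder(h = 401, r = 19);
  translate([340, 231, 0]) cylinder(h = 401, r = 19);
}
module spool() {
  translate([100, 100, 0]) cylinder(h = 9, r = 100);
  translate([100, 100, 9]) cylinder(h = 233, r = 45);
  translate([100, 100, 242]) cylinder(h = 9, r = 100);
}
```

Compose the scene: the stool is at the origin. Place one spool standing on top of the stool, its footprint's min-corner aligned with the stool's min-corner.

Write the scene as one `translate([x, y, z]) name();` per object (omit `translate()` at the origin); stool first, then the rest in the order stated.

stool();
translate([0, 0, 428]) spool();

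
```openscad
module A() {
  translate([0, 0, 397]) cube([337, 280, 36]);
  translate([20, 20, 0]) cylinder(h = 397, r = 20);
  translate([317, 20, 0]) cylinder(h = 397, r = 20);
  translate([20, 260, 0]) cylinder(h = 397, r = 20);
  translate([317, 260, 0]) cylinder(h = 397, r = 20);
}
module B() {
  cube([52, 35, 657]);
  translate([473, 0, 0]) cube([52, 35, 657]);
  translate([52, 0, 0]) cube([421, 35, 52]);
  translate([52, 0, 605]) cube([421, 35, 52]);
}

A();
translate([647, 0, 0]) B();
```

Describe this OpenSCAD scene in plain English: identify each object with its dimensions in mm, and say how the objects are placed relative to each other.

A is a four-legged stool. The seat is a 337×280×36 mm slab whose top surface is at z = 433 mm; four round legs, each 40 mm in diameter, run from the floor (z = 0) to the underside of the seat, each leg's axis is inset half a diameter from the nearest pair of seat edges (so the leg's bounding box is flush with the corner).

B is a picture frame with a 421×553 mm rectangular opening (x by z) and a uniform 52 mm border on every side. Frame depth is 35 mm along y. It is built from two vertical stiles running the full outside height and two horizontal rails spanning the gap between the stiles.

The picture frame is on the floor beside the stool on its +x side.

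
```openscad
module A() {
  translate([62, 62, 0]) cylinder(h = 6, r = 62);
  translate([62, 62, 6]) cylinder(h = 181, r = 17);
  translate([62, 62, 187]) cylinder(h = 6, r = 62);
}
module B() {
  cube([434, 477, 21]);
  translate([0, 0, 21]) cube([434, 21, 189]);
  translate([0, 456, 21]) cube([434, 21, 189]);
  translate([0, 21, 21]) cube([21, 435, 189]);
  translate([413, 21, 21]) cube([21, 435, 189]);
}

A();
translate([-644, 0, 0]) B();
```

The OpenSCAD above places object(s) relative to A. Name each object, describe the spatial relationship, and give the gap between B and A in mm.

A is a spool. B is an open box. The open box is on the floor beside the spool on its −x side. The gap between the open box and the spool is 210 mm.

The open box's nearest face is 210 mm from the spool's −x face.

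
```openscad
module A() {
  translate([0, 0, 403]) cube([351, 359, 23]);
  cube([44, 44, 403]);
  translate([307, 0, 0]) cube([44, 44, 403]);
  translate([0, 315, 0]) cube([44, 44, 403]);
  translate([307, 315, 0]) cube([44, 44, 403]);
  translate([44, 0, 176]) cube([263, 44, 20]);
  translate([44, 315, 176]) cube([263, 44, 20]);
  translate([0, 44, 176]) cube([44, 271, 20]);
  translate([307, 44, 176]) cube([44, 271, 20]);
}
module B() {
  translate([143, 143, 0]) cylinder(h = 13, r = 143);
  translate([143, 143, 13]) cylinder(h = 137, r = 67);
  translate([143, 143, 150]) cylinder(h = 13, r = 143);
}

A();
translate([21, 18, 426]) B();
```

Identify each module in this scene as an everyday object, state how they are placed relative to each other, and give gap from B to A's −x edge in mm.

The spool's min-x is at 21; the stool's min-x is 0; gap = 21 mm.

A is a stool. B is a spool. The spool is on top of the stool. The gap from the spool to the stool's −x edge is 21 mm.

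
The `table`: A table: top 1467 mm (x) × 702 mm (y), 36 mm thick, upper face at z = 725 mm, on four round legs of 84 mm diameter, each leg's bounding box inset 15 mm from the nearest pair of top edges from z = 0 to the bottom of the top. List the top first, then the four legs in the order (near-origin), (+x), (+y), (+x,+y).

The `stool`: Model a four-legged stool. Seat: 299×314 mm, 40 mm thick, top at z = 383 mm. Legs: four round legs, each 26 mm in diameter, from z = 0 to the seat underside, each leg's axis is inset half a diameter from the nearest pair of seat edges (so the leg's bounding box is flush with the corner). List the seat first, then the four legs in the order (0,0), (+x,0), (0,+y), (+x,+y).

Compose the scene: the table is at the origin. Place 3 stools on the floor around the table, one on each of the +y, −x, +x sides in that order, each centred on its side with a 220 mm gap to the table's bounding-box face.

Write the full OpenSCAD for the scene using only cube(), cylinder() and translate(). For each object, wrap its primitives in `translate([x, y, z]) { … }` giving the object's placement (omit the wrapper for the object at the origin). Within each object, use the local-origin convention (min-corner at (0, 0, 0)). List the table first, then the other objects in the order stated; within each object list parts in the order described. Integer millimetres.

translate([0, 0, 689]) cube([1467, 702, 36]);
translate([57, 57, 0]) cylinder(h = 689, r = 42);
translate([1410, 57, 0]) cylinder(h = 689, r = 42);
translate([57, 645, 0]) cylinder(h = 689, r = 42);
translate([1410, 645, 0]) cylinder(h = 689, r = 42);
translate([584, 922, 0]) {
  translate([0, 0, 343]) cube([299, 314, 40]);
  translate([13, 13, 0]) cylinder(h = 343, r = 13);
  translate([286, 13, 0]) cylinder(h = 343, r = 13);
  translate([13, 301, 0]) cylinder(h = 343, r = 13);
  translate([286, 301, 0]) cylinder(h = 343, r = 13);
}
translate([-519, 194, 0]) {
  translate([0, 0, 343]) cube([299, 314, 40]);
  translate([13, 13, 0]) cylinder(h = 343, r = 13);
  translate([286, 13, 0]) cylinder(h = 343, r = 13);
  translate([13, 301, 0]) cylinder(h = 343, r = 13);
  translate([286, 301, 0]) cylinder(h = 343, r = 13);
}
translate([1687, 194, 0]) {
  translate([0, 0, 343]) cube([299, 314, 40]);
  translate([13, 13, 0]) cylinder(h = 343, r = 13);
  translate([286, 13, 0]) cylinder(h = 343, r = 13);
  translate([13, 301, 0]) cylinder(h = 343, r = 13);
  translate([286, 301, 0]) cylinder(h = 343, r = 13);
}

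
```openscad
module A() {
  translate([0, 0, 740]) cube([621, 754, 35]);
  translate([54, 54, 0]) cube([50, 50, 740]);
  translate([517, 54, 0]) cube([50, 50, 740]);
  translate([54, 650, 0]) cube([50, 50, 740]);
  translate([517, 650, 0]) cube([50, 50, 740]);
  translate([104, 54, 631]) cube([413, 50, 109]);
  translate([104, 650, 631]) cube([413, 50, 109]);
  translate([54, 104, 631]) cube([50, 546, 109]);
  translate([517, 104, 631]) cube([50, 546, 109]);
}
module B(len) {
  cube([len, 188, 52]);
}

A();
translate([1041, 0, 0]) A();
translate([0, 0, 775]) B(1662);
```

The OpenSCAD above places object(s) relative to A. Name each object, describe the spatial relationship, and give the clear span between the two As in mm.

Second table starts at x = 1041; first ends at x = 621; clear span = 1041 − 621 = 420 mm.

A is a table. B is a beam. A beam spans the tops of two tables. The clear span between the two tables is 420 mm.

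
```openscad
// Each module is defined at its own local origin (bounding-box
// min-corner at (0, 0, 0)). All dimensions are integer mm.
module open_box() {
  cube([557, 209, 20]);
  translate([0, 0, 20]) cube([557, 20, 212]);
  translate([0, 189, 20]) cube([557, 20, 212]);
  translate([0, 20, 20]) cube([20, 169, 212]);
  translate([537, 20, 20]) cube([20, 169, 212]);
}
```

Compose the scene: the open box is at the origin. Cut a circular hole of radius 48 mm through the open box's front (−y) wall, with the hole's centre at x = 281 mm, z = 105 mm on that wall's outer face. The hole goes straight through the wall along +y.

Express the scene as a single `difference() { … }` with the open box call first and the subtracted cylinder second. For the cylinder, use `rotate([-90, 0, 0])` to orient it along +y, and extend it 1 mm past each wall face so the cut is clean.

difference() {
  open_box();
  translate([281, -1, 105]) rotate([-90, 0, 0]) cylinder(h = 22, r = 48);
}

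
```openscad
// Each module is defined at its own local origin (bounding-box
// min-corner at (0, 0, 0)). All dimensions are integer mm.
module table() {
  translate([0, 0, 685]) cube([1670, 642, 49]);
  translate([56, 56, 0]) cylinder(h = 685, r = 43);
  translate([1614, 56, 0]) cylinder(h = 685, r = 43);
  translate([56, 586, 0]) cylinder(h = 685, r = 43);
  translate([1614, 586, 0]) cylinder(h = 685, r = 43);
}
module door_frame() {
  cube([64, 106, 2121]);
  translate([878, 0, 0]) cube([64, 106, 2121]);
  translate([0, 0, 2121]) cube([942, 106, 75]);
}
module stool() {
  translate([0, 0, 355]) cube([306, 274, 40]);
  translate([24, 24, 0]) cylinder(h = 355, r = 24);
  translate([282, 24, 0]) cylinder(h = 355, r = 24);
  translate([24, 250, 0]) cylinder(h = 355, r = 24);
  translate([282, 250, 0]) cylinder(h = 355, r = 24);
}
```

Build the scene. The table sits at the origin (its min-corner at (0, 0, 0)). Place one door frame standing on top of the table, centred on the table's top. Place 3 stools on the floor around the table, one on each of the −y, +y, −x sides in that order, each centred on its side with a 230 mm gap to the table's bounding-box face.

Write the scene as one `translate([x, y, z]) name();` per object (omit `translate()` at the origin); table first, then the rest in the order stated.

table();
translate([364, 268, 734]) door_frame();
translate([682, -504, 0]) stool();
translate([682, 872, 0]) stool();
translate([-536, 184, 0]) stool();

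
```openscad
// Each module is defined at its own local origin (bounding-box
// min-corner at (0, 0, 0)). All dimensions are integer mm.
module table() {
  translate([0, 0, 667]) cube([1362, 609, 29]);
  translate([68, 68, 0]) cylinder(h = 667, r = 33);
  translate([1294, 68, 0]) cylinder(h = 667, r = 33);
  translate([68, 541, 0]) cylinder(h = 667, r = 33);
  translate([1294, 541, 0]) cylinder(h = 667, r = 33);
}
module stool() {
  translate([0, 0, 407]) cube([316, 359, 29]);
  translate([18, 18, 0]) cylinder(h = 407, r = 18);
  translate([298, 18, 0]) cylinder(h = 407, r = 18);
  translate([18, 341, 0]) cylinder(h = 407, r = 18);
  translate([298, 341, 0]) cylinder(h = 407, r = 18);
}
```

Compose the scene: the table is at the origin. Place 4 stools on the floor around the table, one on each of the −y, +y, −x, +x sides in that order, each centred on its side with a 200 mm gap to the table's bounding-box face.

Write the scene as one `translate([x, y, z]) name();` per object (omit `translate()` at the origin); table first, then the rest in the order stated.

table();
translate([523, -559, 0]) stool();
translate([523, 809, 0]) stool();
translate([-516, 125, 0]) stool();
translate([1562, 125, 0]) stool();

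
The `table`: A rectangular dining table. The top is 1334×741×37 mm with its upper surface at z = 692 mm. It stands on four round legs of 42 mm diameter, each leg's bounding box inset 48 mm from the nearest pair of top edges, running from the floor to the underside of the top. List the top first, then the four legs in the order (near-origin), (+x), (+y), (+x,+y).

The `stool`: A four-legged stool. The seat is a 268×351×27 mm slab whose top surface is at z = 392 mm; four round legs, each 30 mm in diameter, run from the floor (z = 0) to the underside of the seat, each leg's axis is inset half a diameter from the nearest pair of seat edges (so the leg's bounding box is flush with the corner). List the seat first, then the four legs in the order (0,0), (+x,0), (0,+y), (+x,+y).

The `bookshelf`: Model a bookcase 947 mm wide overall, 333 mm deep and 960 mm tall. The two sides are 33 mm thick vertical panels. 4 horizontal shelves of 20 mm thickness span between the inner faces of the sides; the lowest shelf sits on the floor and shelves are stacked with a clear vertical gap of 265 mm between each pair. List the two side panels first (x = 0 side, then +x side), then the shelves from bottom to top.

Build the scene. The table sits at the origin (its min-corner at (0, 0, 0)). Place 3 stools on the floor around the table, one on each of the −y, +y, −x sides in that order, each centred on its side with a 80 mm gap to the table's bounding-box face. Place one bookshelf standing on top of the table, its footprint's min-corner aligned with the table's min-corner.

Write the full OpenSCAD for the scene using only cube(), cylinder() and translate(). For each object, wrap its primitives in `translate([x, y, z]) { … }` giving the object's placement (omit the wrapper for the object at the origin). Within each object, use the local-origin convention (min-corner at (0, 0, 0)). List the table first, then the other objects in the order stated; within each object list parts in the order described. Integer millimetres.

translate([0, 0, 655]) cube([1334, 741, 37]);
translate([69, 69, 0]) cylinder(h = 655, r = 21);
translate([1265, 69, 0]) cylinder(h = 655, r = 21);
translate([69, 672, 0]) cylinder(h = 655, r = 21);
translate([1265, 672, 0]) cylinder(h = 655, r = 21);
translate([533, -431, 0]) {
  translate([0, 0, 365]) cube([268, 351, 27]);
  translate([15, 15, 0]) cylinder(h = 365, r = 15);
  translate([253, 15, 0]) cylinder(h = 365, r = 15);
  translate([15, 336, 0]) cylinder(h = 365, r = 15);
  translate([253, 336, 0]) cylinder(h = 365, r = 15);
}
translate([533, 821, 0]) {
  translate([0, 0, 365]) cube([268, 351, 27]);
  translate([15, 15, 0]) cylinder(h = 365, r = 15);
  translate([253, 15, 0]) cylinder(h = 365, r = 15);
  translate([15, 336, 0]) cylinder(h = 365, r = 15);
  translate([253, 336, 0]) cylinder(h = 365, r = 15);
}
translate([-348, 195, 0]) {
  translate([0, 0, 365]) cube([268, 351, 27]);
  translate([15, 15, 0]) cylinder(h = 365, r = 15);
  translate([253, 15, 0]) cylinder(h = 365, r = 15);
  translate([15, 336, 0]) cylinder(h = 365, r = 15);
  translate([253, 336, 0]) cylinder(h = 365, r = 15);
}
translate([0, 0, 692]) {
  cube([33, 333, 960]);
  translate([914, 0, 0]) cube([33, 333, 960]);
  translate([33, 0, 0]) cube([881, 333, 20]);
  translate([33, 0, 285]) cube([881, 333, 20]);
  translate([33, 0, 570]) cube([881, 333, 20]);
  translate([33, 0, 855]) cube([881, 333, 20]);
}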